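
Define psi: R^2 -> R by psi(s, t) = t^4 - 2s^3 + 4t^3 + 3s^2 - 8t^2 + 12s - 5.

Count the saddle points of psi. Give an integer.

psi separates as a function of s plus a function of t, so ∇psi=0 decouples.
∂psi/∂s = -6(s - 2)(s + 1) = 0 at s ∈ {-1, 2}; ∂psi/∂t = 4t(t - 1)(t + 4) = 0 at t ∈ {-4, 0, 1}.
The Hessian is diagonal: diag(psi_ss, psi_tt). Second derivatives: psi_ss(-1)=18, psi_ss(2)=-18; psi_tt(-4)=80, psi_tt(0)=-16, psi_tt(1)=20.
Saddle points occur where the two diagonal entries have opposite signs: (-1, 0), (2, -4), (2, 1). Count: 3.

3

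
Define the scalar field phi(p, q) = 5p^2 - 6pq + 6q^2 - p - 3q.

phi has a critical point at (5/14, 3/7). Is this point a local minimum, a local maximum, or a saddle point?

local minimum

The Hessian of phi is constant: H = [[10, -6], [-6, 12]].
det(H) = 10·12 − (-6)² = 84.
det(H) > 0 and tr(H) = 22 > 0, so H is positive definite and the point is a local minimum.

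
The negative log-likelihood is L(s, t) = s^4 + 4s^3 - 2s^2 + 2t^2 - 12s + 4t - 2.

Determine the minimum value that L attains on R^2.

-13

L(s,t) separates as P(s) + Q(t) − 2, so its minimum is min P + min Q − 2.
P'(s) = 4(s - 1)(s + 1)(s + 3) vanishes at s ∈ {-3, -1, 1}; Q'(t) = 4(t + 1) vanishes at t ∈ {-1}.
Local minima of P (where P''>0): P(-3)=-9, P(1)=-9. Local minima of Q: Q(-1)=-2.
So the global minimum of L is P(-3) + Q(-1) − 2 = -9 − 2 − 2 = -13, attained at (-3, -1).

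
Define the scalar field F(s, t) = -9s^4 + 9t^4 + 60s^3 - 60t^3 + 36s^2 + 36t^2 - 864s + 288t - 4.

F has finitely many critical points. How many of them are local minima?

F separates as a function of s plus a function of t, so ∇F=0 decouples.
∂F/∂s = -36(s - 4)(s - 3)(s + 2) = 0 at s ∈ {-2, 3, 4}; ∂F/∂t = 36(t - 4)(t - 2)(t + 1) = 0 at t ∈ {-1, 2, 4}.
The Hessian is diagonal: diag(F_ss, F_tt). Second derivatives: F_ss(-2)=-1080, F_ss(3)=180, F_ss(4)=-216; F_tt(-1)=540, F_tt(2)=-216, F_tt(4)=360.
Local minima occur where both diagonal entries positive: (3, -1), (3, 4). Count: 2.

2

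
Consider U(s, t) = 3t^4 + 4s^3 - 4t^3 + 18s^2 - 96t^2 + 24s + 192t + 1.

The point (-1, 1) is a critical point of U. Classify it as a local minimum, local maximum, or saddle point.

saddle point

The mixed partial ∂²U/∂s∂t is 0, so the Hessian at any point is diag(U_ss, U_tt) = diag(12(2s + 3), 12(3t^2 - 2t - 16)).
At (-1, 1): H = diag(12, -180).
The eigenvalues have opposite signs, so H is indefinite: a saddle point.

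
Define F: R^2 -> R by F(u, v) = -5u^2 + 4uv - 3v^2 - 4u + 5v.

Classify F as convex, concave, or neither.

F is quadratic, so its Hessian is the constant matrix H = [[-10, 4], [4, -6]].
det(H) = 44, tr(H) = -16.
det(H) > 0 and tr(H) < 0, so H is negative definite everywhere: concave.

concave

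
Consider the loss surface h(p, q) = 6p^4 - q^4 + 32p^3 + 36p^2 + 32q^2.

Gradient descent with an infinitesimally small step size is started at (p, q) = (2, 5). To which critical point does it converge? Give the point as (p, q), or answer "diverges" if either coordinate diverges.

h is separable, so gradient descent decouples: p follows -∂h/∂p, q follows -∂h/∂q.
∂h/∂p = 24p(p + 1)(p + 3); at p=2 this is 720, so p decreases.
∂h/∂q = -4q(q - 4)(q + 4); at q=5 this is -180, so q increases.
The q-coordinate has no critical point in that direction and runs off to infinity.

diverges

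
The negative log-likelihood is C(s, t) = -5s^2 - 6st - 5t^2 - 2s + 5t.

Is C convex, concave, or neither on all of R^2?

concave

C is quadratic, so its Hessian is the constant matrix H = [[-10, -6], [-6, -10]].
det(H) = 64, tr(H) = -20.
det(H) > 0 and tr(H) < 0, so H is negative definite everywhere: concave.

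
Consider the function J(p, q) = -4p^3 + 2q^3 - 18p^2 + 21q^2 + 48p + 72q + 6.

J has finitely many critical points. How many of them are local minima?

1

J separates as a function of p plus a function of q, so ∇J=0 decouples.
∂J/∂p = -12(p - 1)(p + 4) = 0 at p ∈ {-4, 1}; ∂J/∂q = 6(q + 3)(q + 4) = 0 at q ∈ {-4, -3}.
The Hessian is diagonal: diag(J_pp, J_qq). Second derivatives: J_pp(-4)=60, J_pp(1)=-60; J_qq(-4)=-6, J_qq(-3)=6.
Local minima occur where both diagonal entries positive: (-4, -3). Count: 1.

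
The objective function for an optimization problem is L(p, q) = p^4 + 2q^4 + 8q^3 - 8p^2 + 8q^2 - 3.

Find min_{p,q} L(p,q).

-19

L(p,q) separates as A(p) + B(q) − 3, so its minimum is min A + min B − 3.
A'(p) = 4p(p - 2)(p + 2) vanishes at p ∈ {-2, 0, 2}; B'(q) = 8q(q + 1)(q + 2) vanishes at q ∈ {-2, -1, 0}.
Local minima of A (where A''>0): A(-2)=-16, A(2)=-16. Local minima of B: B(-2)=0, B(0)=0.
So the global minimum of L is A(-2) + B(-2) − 3 = -16 + 0 − 3 = -19, attained at (-2, -2).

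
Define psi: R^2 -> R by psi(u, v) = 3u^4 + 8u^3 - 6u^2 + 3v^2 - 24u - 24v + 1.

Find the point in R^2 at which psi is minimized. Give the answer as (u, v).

(1, 4)

psi(u,v) separates as P(u) + Q(v) + 1, so its minimum is min P + min Q + 1.
P'(u) = 12(u - 1)(u + 1)(u + 2) vanishes at u ∈ {-2, -1, 1}; Q'(v) = 6v - 24 vanishes at v ∈ {4}.
Local minima of P (where P''>0): P(-2)=8, P(1)=-19. Local minima of Q: Q(4)=-48.
So the global minimum of psi is P(1) + Q(4) + 1 = -19 − 48 + 1 = -66, attained at (1, 4).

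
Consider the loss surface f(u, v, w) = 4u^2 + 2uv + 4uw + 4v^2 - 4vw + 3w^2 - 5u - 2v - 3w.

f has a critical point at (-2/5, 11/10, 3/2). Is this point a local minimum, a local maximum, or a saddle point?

local minimum

The Hessian is constant: H = [[8, 2, 4], [2, 8, -4], [4, -4, 6]].
Leading principal minors: Δ₁ = 8, Δ₂ = 60, Δ₃ = 40.
All leading minors are positive, so H is positive definite: a local minimum.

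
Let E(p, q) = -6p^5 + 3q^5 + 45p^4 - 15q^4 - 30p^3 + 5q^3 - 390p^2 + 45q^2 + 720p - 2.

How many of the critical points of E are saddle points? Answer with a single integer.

8

E separates as a function of p plus a function of q, so ∇E=0 decouples.
∂E/∂p = -30(p - 4)(p - 3)(p - 1)(p + 2) = 0 at p ∈ {-2, 1, 3, 4}; ∂E/∂q = 15q(q - 3)(q - 2)(q + 1) = 0 at q ∈ {-1, 0, 2, 3}.
The Hessian is diagonal: diag(E_pp, E_qq). Second derivatives: E_pp(-2)=2700, E_pp(1)=-540, E_pp(3)=300, E_pp(4)=-540; E_qq(-1)=-180, E_qq(0)=90, E_qq(2)=-90, E_qq(3)=180.
Saddle points occur where the two diagonal entries have opposite signs: (-2, -1), (-2, 2), (1, 0), (1, 3), (3, -1), (3, 2), (4, 0), (4, 3). Count: 8.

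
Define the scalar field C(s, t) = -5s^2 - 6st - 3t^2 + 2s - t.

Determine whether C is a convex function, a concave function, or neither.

C is quadratic, so its Hessian is the constant matrix H = [[-10, -6], [-6, -6]].
det(H) = 24, tr(H) = -16.
det(H) > 0 and tr(H) < 0, so H is negative definite everywhere: concave.

concave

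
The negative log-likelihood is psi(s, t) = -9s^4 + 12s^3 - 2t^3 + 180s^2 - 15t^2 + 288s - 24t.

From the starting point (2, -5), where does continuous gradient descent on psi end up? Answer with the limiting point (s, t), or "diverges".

psi is separable, so gradient descent decouples: s follows -∂psi/∂s, t follows -∂psi/∂t.
∂psi/∂s = -36(s - 4)(s + 1)(s + 2); at s=2 this is 864, so s decreases.
∂psi/∂t = -6(t + 1)(t + 4); at t=-5 this is -24, so t increases.
s converges to its nearest critical value -1 (a local min of the s-part); t converges to -4. The iterate converges to (-1, -4).

(-1, -4)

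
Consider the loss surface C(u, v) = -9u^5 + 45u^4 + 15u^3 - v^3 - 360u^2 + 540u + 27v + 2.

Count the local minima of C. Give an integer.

C separates as a function of u plus a function of v, so ∇C=0 decouples.
∂C/∂u = -45(u - 3)(u - 2)(u - 1)(u + 2) = 0 at u ∈ {-2, 1, 2, 3}; ∂C/∂v = -3(v - 3)(v + 3) = 0 at v ∈ {-3, 3}.
The Hessian is diagonal: diag(C_uu, C_vv). Second derivatives: C_uu(-2)=2700, C_uu(1)=-270, C_uu(2)=180, C_uu(3)=-450; C_vv(-3)=18, C_vv(3)=-18.
Local minima occur where both diagonal entries positive: (-2, -3), (2, -3). Count: 2.

2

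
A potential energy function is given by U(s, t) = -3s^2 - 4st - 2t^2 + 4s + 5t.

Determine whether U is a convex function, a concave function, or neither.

concave

U is quadratic, so its Hessian is the constant matrix H = [[-6, -4], [-4, -4]].
det(H) = 8, tr(H) = -10.
det(H) > 0 and tr(H) < 0, so H is negative definite everywhere: concave.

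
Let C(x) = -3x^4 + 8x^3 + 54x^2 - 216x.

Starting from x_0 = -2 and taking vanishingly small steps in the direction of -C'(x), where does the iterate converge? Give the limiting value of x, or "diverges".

C'(x) = -12(x - 3)(x - 2)(x + 3), so C'(-2) = -240.
Gradient descent moves in the -C' direction, i.e. x is increasing.
The nearest critical point in that direction is x = 2, where C'' = 60 > 0 (a local minimum). The iterate converges there.

2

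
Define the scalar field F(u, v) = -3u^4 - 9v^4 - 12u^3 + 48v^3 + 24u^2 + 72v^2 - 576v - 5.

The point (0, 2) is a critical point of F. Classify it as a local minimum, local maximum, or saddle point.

The mixed partial ∂²F/∂u∂v is 0, so the Hessian at any point is diag(F_uu, F_vv) = diag(12(-3u^2 - 6u + 4), 36(-3v^2 + 8v + 4)).
At (0, 2): H = diag(48, 288).
Both eigenvalues are positive, so H is positive definite: a local minimum.

local minimum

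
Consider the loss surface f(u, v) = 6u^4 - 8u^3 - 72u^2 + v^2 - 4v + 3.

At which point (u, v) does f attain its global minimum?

f(u,v) separates as P(u) + Q(v) + 3, so its minimum is min P + min Q + 3.
P'(u) = 24u(u - 3)(u + 2) vanishes at u ∈ {-2, 0, 3}; Q'(v) = 2v - 4 vanishes at v ∈ {2}.
Local minima of P (where P''>0): P(-2)=-128, P(3)=-378. Local minima of Q: Q(2)=-4.
So the global minimum of f is P(3) + Q(2) + 3 = -378 − 4 + 3 = -379, attained at (3, 2).

(3, 2)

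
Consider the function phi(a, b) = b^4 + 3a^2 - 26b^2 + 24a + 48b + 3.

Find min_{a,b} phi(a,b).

-397

phi(a,b) separates as P(a) + Q(b) + 3, so its minimum is min P + min Q + 3.
P'(a) = 6a + 24 vanishes at a ∈ {-4}; Q'(b) = 4(b - 3)(b - 1)(b + 4) vanishes at b ∈ {-4, 1, 3}.
Local minima of P (where P''>0): P(-4)=-48. Local minima of Q: Q(-4)=-352, Q(3)=-9.
So the global minimum of phi is P(-4) + Q(-4) + 3 = -48 − 352 + 3 = -397, attained at (-4, -4).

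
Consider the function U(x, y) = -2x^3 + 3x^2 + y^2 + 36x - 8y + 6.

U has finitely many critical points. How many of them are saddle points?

1

U separates as a function of x plus a function of y, so ∇U=0 decouples.
∂U/∂x = -6(x - 3)(x + 2) = 0 at x ∈ {-2, 3}; ∂U/∂y = 2(y - 4) = 0 at y ∈ {4}.
The Hessian is diagonal: diag(U_xx, U_yy). Second derivatives: U_xx(-2)=30, U_xx(3)=-30; U_yy(4)=2.
Saddle points occur where the two diagonal entries have opposite signs: (3, 4). Count: 1.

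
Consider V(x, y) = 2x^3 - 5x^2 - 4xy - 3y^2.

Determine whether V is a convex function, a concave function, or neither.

neither

The term 2x^3 is cubic, so the Hessian is not constant.
∂²V/∂x² = 12x - 10, which takes both signs as x varies (negative for sufficiently negative x). A diagonal entry of the Hessian changing sign means the Hessian is neither positive- nor negative-semidefinite on all of R^2.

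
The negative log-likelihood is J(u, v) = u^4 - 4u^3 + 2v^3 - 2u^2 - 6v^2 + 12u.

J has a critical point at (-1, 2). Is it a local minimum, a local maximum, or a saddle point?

local minimum

The mixed partial ∂²J/∂u∂v is 0, so the Hessian at any point is diag(J_uu, J_vv) = diag(4(3u^2 - 6u - 1), 12(v - 1)).
At (-1, 2): H = diag(32, 12).
Both eigenvalues are positive, so H is positive definite: a local minimum.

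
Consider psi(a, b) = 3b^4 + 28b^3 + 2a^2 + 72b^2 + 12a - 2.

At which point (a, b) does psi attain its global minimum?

(-3, 0)

psi(a,b) separates as P(a) + Q(b) − 2, so its minimum is min P + min Q − 2.
P'(a) = 4a + 12 vanishes at a ∈ {-3}; Q'(b) = 12b(b + 3)(b + 4) vanishes at b ∈ {-4, -3, 0}.
Local minima of P (where P''>0): P(-3)=-18. Local minima of Q: Q(-4)=128, Q(0)=0.
So the global minimum of psi is P(-3) + Q(0) − 2 = -18 + 0 − 2 = -20, attained at (-3, 0).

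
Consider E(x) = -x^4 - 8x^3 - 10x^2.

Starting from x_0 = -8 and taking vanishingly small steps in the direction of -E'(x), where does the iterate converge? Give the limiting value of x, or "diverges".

E'(x) = -4x(x + 1)(x + 5), so E'(-8) = 672.
Gradient descent moves in the -E' direction, i.e. x is decreasing.
There is no critical point below x=-8, and E' keeps the same sign, so the iterate runs off to −∞.

diverges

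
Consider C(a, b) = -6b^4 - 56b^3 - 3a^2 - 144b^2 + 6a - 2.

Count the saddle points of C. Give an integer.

1

C separates as a function of a plus a function of b, so ∇C=0 decouples.
∂C/∂a = -6(a - 1) = 0 at a ∈ {1}; ∂C/∂b = -24b(b + 3)(b + 4) = 0 at b ∈ {-4, -3, 0}.
The Hessian is diagonal: diag(C_aa, C_bb). Second derivatives: C_aa(1)=-6; C_bb(-4)=-96, C_bb(-3)=72, C_bb(0)=-288.
Saddle points occur where the two diagonal entries have opposite signs: (1, -3). Count: 1.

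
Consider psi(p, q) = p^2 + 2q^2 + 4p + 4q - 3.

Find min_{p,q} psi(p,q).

-9

psi(p,q) separates as A(p) + B(q) − 3, so its minimum is min A + min B − 3.
A'(p) = 2p + 4 vanishes at p ∈ {-2}; B'(q) = 4q + 4 vanishes at q ∈ {-1}.
Local minima of A (where A''>0): A(-2)=-4. Local minima of B: B(-1)=-2.
So the global minimum of psi is A(-2) + B(-1) − 3 = -4 − 2 − 3 = -9, attained at (-2, -1).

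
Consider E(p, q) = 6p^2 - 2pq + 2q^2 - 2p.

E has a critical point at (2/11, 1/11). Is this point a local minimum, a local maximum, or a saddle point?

The Hessian of E is constant: H = [[12, -2], [-2, 4]].
det(H) = 12·4 − (-2)² = 44.
det(H) > 0 and tr(H) = 16 > 0, so H is positive definite and the point is a local minimum.

local minimum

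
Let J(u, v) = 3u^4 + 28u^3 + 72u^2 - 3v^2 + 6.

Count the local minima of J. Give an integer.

J separates as a function of u plus a function of v, so ∇J=0 decouples.
∂J/∂u = 12u(u + 3)(u + 4) = 0 at u ∈ {-4, -3, 0}; ∂J/∂v = -6v = 0 at v ∈ {0}.
The Hessian is diagonal: diag(J_uu, J_vv). Second derivatives: J_uu(-4)=48, J_uu(-3)=-36, J_uu(0)=144; J_vv(0)=-6.
Local minima occur where both diagonal entries positive: none. Count: 0.

0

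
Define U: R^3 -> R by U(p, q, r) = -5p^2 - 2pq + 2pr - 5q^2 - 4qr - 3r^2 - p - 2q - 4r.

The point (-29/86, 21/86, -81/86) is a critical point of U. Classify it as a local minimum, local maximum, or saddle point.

The Hessian is constant: H = [[-10, -2, 2], [-2, -10, -4], [2, -4, -6]].
Leading principal minors: Δ₁ = -10, Δ₂ = 96, Δ₃ = -344.
The minors alternate sign starting negative (−, +, −), so H is negative definite: a local maximum.

local maximum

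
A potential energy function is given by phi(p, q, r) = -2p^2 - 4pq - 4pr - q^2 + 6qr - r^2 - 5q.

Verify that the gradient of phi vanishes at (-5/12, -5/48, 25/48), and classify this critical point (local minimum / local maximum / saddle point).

saddle point

∇phi = (-4p - 4q - 4r, -4p - 2q + 6r - 5, -4p + 6q - 2r); substituting (-5/12, -5/48, 25/48) gives ∇phi = (0, 0, 0), so (-5/12, -5/48, 25/48) is indeed a critical point.
The Hessian is constant: H = [[-4, -4, -4], [-4, -2, 6], [-4, 6, -2]].
Leading principal minors: Δ₁ = -4, Δ₂ = -8, Δ₃ = 384.
The minors fit neither the all-positive nor the alternating-sign pattern, so H is indefinite: a saddle point.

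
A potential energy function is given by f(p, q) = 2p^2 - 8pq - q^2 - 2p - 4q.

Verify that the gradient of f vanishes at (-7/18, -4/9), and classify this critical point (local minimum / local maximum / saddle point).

∇f = (4p - 8q - 2, -8p - 2q - 4); substituting (-7/18, -4/9) gives ∇f = (0, 0), so (-7/18, -4/9) is indeed a critical point.
The Hessian of f is constant: H = [[4, -8], [-8, -2]].
det(H) = 4·(-2) − (-8)² = -72.
Since det(H) < 0, H is indefinite and the critical point is a saddle point.

saddle point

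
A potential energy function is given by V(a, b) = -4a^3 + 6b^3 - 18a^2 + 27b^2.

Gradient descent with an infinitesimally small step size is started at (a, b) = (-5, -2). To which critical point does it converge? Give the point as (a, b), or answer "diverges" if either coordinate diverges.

(-3, 0)

V is separable, so gradient descent decouples: a follows -∂V/∂a, b follows -∂V/∂b.
∂V/∂a = -12a(a + 3); at a=-5 this is -120, so a increases.
∂V/∂b = 18b(b + 3); at b=-2 this is -36, so b increases.
a converges to its nearest critical value -3 (a local min of the a-part); b converges to 0. The iterate converges to (-3, 0).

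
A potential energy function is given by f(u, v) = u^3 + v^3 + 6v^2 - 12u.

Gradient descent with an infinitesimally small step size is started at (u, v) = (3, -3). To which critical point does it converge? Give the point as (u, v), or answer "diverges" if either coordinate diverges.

f is separable, so gradient descent decouples: u follows -∂f/∂u, v follows -∂f/∂v.
∂f/∂u = 3(u - 2)(u + 2); at u=3 this is 15, so u decreases.
∂f/∂v = 3v(v + 4); at v=-3 this is -9, so v increases.
u converges to its nearest critical value 2 (a local min of the u-part); v converges to 0. The iterate converges to (2, 0).

(2, 0)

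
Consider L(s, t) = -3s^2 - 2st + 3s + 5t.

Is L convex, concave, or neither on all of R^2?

neither

L is quadratic, so its Hessian is the constant matrix H = [[-6, -2], [-2, 0]].
det(H) = -4, tr(H) = -6.
det(H) < 0, so H is indefinite: neither convex nor concave.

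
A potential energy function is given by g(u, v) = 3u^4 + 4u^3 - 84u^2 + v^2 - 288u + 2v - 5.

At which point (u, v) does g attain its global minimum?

(4, -1)

g(u,v) separates as P(u) + Q(v) − 5, so its minimum is min P + min Q − 5.
P'(u) = 12(u - 4)(u + 2)(u + 3) vanishes at u ∈ {-3, -2, 4}; Q'(v) = 2v + 2 vanishes at v ∈ {-1}.
Local minima of P (where P''>0): P(-3)=243, P(4)=-1472. Local minima of Q: Q(-1)=-1.
So the global minimum of g is P(4) + Q(-1) − 5 = -1472 − 1 − 5 = -1478, attained at (4, -1).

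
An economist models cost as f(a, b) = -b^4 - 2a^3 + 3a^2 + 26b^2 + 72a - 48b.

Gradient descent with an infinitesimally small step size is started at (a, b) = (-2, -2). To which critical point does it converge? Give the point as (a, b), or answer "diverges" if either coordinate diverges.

f is separable, so gradient descent decouples: a follows -∂f/∂a, b follows -∂f/∂b.
∂f/∂a = -6(a - 4)(a + 3); at a=-2 this is 36, so a decreases.
∂f/∂b = -4(b - 3)(b - 1)(b + 4); at b=-2 this is -120, so b increases.
a converges to its nearest critical value -3 (a local min of the a-part); b converges to 1. The iterate converges to (-3, 1).

(-3, 1)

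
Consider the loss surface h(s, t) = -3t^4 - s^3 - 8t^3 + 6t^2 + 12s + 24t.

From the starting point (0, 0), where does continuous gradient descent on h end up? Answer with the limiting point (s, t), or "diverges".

h is separable, so gradient descent decouples: s follows -∂h/∂s, t follows -∂h/∂t.
∂h/∂s = -3(s - 2)(s + 2); at s=0 this is 12, so s decreases.
∂h/∂t = -12(t - 1)(t + 1)(t + 2); at t=0 this is 24, so t decreases.
s converges to its nearest critical value -2 (a local min of the s-part); t converges to -1. The iterate converges to (-2, -1).

(-2, -1)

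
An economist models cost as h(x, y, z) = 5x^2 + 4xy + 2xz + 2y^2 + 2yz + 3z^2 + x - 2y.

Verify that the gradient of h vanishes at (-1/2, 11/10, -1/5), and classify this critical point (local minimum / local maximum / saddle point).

∇h = (10x + 4y + 2z + 1, 4x + 4y + 2z - 2, 2x + 2y + 6z); substituting (-1/2, 11/10, -1/5) gives ∇h = (0, 0, 0), so (-1/2, 11/10, -1/5) is indeed a critical point.
The Hessian is constant: H = [[10, 4, 2], [4, 4, 2], [2, 2, 6]].
Leading principal minors: Δ₁ = 10, Δ₂ = 24, Δ₃ = 120.
All leading minors are positive, so H is positive definite: a local minimum.

local minimum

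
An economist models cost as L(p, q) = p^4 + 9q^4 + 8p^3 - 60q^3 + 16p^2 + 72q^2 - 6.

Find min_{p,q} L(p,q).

-390

L(p,q) separates as A(p) + B(q) − 6, so its minimum is min A + min B − 6.
A'(p) = 4p(p + 2)(p + 4) vanishes at p ∈ {-4, -2, 0}; B'(q) = 36q(q - 4)(q - 1) vanishes at q ∈ {0, 1, 4}.
Local minima of A (where A''>0): A(-4)=0, A(0)=0. Local minima of B: B(0)=0, B(4)=-384.
So the global minimum of L is A(-4) + B(4) − 6 = 0 − 384 − 6 = -390, attained at (-4, 4).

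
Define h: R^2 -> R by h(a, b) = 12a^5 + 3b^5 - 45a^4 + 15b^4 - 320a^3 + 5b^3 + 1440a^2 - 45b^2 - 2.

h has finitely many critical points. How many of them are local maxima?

h separates as a function of a plus a function of b, so ∇h=0 decouples.
∂h/∂a = 60a(a - 4)(a - 3)(a + 4) = 0 at a ∈ {-4, 0, 3, 4}; ∂h/∂b = 15b(b - 1)(b + 2)(b + 3) = 0 at b ∈ {-3, -2, 0, 1}.
The Hessian is diagonal: diag(h_aa, h_bb). Second derivatives: h_aa(-4)=-13440, h_aa(0)=2880, h_aa(3)=-1260, h_aa(4)=1920; h_bb(-3)=-180, h_bb(-2)=90, h_bb(0)=-90, h_bb(1)=180.
Local maxima occur where both diagonal entries negative: (-4, -3), (-4, 0), (3, -3), (3, 0). Count: 4.

4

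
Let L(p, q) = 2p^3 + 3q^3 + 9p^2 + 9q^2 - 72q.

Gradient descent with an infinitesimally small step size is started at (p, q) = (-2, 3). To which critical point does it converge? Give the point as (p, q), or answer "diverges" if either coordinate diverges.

(0, 2)

L is separable, so gradient descent decouples: p follows -∂L/∂p, q follows -∂L/∂q.
∂L/∂p = 6p(p + 3); at p=-2 this is -12, so p increases.
∂L/∂q = 9(q - 2)(q + 4); at q=3 this is 63, so q decreases.
p converges to its nearest critical value 0 (a local min of the p-part); q converges to 2. The iterate converges to (0, 2).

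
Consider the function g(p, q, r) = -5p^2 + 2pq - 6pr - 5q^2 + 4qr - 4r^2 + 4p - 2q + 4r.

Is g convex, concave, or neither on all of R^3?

g is quadratic, so its Hessian is the constant matrix H = [[-10, 2, -6], [2, -10, 4], [-6, 4, -8]].
Leading principal minors: -10, 96, -344.
Signs alternate −, +, − ⇒ H ≺ 0 ⇒ concave.

concave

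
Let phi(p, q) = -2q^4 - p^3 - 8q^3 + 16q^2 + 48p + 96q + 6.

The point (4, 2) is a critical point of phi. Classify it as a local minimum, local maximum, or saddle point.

The mixed partial ∂²phi/∂p∂q is 0, so the Hessian at any point is diag(phi_pp, phi_qq) = diag(-6p, 8(-3q^2 - 6q + 4)).
At (4, 2): H = diag(-24, -160).
Both eigenvalues are negative, so H is negative definite: a local maximum.

local maximum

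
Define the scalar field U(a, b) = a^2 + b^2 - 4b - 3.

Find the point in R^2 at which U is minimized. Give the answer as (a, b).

(0, 2)

U(a,b) separates as P(a) + Q(b) − 3, so its minimum is min P + min Q − 3.
P'(a) = 2a vanishes at a ∈ {0}; Q'(b) = 2b - 4 vanishes at b ∈ {2}.
Local minima of P (where P''>0): P(0)=0. Local minima of Q: Q(2)=-4.
So the global minimum of U is P(0) + Q(2) − 3 = 0 − 4 − 3 = -7, attained at (0, 2).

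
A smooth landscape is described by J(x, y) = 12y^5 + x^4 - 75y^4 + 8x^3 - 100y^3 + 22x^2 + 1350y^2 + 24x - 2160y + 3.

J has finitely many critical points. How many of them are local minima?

4

J separates as a function of x plus a function of y, so ∇J=0 decouples.
∂J/∂x = 4(x + 1)(x + 2)(x + 3) = 0 at x ∈ {-3, -2, -1}; ∂J/∂y = 60(y - 4)(y - 3)(y - 1)(y + 3) = 0 at y ∈ {-3, 1, 3, 4}.
The Hessian is diagonal: diag(J_xx, J_yy). Second derivatives: J_xx(-3)=8, J_xx(-2)=-4, J_xx(-1)=8; J_yy(-3)=-10080, J_yy(1)=1440, J_yy(3)=-720, J_yy(4)=1260.
Local minima occur where both diagonal entries positive: (-3, 1), (-3, 4), (-1, 1), (-1, 4). Count: 4.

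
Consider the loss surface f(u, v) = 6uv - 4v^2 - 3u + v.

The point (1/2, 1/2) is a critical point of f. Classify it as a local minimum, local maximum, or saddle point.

saddle point

The Hessian of f is constant: H = [[0, 6], [6, -8]].
det(H) = 0·(-8) − 6² = -36.
Since det(H) < 0, H is indefinite and the critical point is a saddle point.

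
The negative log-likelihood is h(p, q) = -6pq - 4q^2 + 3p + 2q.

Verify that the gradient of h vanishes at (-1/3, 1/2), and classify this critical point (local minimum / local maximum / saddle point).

saddle point

∇h = (-6q + 3, -6p - 8q + 2); substituting (-1/3, 1/2) gives ∇h = (0, 0), so (-1/3, 1/2) is indeed a critical point.
The Hessian of h is constant: H = [[0, -6], [-6, -8]].
det(H) = 0·(-8) − (-6)² = -36.
Since det(H) < 0, H is indefinite and the critical point is a saddle point.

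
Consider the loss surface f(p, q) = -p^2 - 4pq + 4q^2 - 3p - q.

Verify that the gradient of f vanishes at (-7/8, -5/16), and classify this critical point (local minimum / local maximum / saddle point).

saddle point

∇f = (-2p - 4q - 3, -4p + 8q - 1); substituting (-7/8, -5/16) gives ∇f = (0, 0), so (-7/8, -5/16) is indeed a critical point.
The Hessian of f is constant: H = [[-2, -4], [-4, 8]].
det(H) = (-2)·8 − (-4)² = -32.
Since det(H) < 0, H is indefinite and the critical point is a saddle point.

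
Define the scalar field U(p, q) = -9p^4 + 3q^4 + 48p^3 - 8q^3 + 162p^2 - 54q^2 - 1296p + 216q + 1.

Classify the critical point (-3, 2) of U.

The mixed partial ∂²U/∂p∂q is 0, so the Hessian at any point is diag(U_pp, U_qq) = diag(36(-3p^2 + 8p + 9), 12(3q^2 - 4q - 9)).
At (-3, 2): H = diag(-1512, -60).
Both eigenvalues are negative, so H is negative definite: a local maximum.

local maximum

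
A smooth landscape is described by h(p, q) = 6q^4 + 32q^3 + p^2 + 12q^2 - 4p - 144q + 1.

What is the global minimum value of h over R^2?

-97

h(p,q) separates as A(p) + B(q) + 1, so its minimum is min A + min B + 1.
A'(p) = 2p - 4 vanishes at p ∈ {2}; B'(q) = 24(q - 1)(q + 2)(q + 3) vanishes at q ∈ {-3, -2, 1}.
Local minima of A (where A''>0): A(2)=-4. Local minima of B: B(-3)=162, B(1)=-94.
So the global minimum of h is A(2) + B(1) + 1 = -4 − 94 + 1 = -97, attained at (2, 1).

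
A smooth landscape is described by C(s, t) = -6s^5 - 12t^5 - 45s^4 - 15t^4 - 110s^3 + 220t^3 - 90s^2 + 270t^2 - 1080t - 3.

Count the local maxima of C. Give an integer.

4

C separates as a function of s plus a function of t, so ∇C=0 decouples.
∂C/∂s = -30s(s + 1)(s + 2)(s + 3) = 0 at s ∈ {-3, -2, -1, 0}; ∂C/∂t = -60(t - 3)(t - 1)(t + 2)(t + 3) = 0 at t ∈ {-3, -2, 1, 3}.
The Hessian is diagonal: diag(C_ss, C_tt). Second derivatives: C_ss(-3)=180, C_ss(-2)=-60, C_ss(-1)=60, C_ss(0)=-180; C_tt(-3)=1440, C_tt(-2)=-900, C_tt(1)=1440, C_tt(3)=-3600.
Local maxima occur where both diagonal entries negative: (-2, -2), (-2, 3), (0, -2), (0, 3). Count: 4.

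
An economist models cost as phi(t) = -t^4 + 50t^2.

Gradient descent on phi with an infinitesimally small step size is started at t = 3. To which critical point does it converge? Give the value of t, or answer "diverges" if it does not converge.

0

phi'(t) = -4t(t - 5)(t + 5), so phi'(3) = 192.
Gradient descent moves in the -phi' direction, i.e. t is decreasing.
The nearest critical point in that direction is t = 0, where phi'' = 100 > 0 (a local minimum). The iterate converges there.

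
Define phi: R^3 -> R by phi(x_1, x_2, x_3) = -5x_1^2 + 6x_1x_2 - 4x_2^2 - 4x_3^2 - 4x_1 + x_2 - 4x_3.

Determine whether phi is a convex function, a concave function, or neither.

phi is quadratic, so its Hessian is the constant matrix H = [[-10, 6, 0], [6, -8, 0], [0, 0, -8]].
Leading principal minors: -10, 44, -352.
Signs alternate −, +, − ⇒ H ≺ 0 ⇒ concave.

concave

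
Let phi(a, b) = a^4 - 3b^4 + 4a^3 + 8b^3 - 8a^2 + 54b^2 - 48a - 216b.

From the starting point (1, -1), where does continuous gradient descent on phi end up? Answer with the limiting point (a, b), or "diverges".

(2, 2)

phi is separable, so gradient descent decouples: a follows -∂phi/∂a, b follows -∂phi/∂b.
∂phi/∂a = 4(a - 2)(a + 2)(a + 3); at a=1 this is -48, so a increases.
∂phi/∂b = -12(b - 3)(b - 2)(b + 3); at b=-1 this is -288, so b increases.
a converges to its nearest critical value 2 (a local min of the a-part); b converges to 2. The iterate converges to (2, 2).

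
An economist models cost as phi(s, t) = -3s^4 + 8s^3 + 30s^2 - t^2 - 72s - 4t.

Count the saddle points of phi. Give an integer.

phi separates as a function of s plus a function of t, so ∇phi=0 decouples.
∂phi/∂s = -12(s - 3)(s - 1)(s + 2) = 0 at s ∈ {-2, 1, 3}; ∂phi/∂t = -2(t + 2) = 0 at t ∈ {-2}.
The Hessian is diagonal: diag(phi_ss, phi_tt). Second derivatives: phi_ss(-2)=-180, phi_ss(1)=72, phi_ss(3)=-120; phi_tt(-2)=-2.
Saddle points occur where the two diagonal entries have opposite signs: (1, -2). Count: 1.

1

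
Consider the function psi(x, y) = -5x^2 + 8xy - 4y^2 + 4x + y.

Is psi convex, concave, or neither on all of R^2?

concave

psi is quadratic, so its Hessian is the constant matrix H = [[-10, 8], [8, -8]].
det(H) = 16, tr(H) = -18.
det(H) > 0 and tr(H) < 0, so H is negative definite everywhere: concave.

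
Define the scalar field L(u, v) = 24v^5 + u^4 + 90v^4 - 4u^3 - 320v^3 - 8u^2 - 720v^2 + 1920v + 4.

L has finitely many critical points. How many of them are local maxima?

L separates as a function of u plus a function of v, so ∇L=0 decouples.
∂L/∂u = 4u(u - 4)(u + 1) = 0 at u ∈ {-1, 0, 4}; ∂L/∂v = 120(v - 2)(v - 1)(v + 2)(v + 4) = 0 at v ∈ {-4, -2, 1, 2}.
The Hessian is diagonal: diag(L_uu, L_vv). Second derivatives: L_uu(-1)=20, L_uu(0)=-16, L_uu(4)=80; L_vv(-4)=-7200, L_vv(-2)=2880, L_vv(1)=-1800, L_vv(2)=2880.
Local maxima occur where both diagonal entries negative: (0, -4), (0, 1). Count: 2.

2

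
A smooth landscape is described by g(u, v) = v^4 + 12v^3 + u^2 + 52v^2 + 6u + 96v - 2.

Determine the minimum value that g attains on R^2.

-75

g(u,v) separates as P(u) + Q(v) − 2, so its minimum is min P + min Q − 2.
P'(u) = 2u + 6 vanishes at u ∈ {-3}; Q'(v) = 4(v + 2)(v + 3)(v + 4) vanishes at v ∈ {-4, -3, -2}.
Local minima of P (where P''>0): P(-3)=-9. Local minima of Q: Q(-4)=-64, Q(-2)=-64.
So the global minimum of g is P(-3) + Q(-4) − 2 = -9 − 64 − 2 = -75, attained at (-3, -4).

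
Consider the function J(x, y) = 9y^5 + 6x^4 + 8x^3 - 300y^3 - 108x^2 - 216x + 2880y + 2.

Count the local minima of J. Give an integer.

J separates as a function of x plus a function of y, so ∇J=0 decouples.
∂J/∂x = 24(x - 3)(x + 1)(x + 3) = 0 at x ∈ {-3, -1, 3}; ∂J/∂y = 45(y - 4)(y - 2)(y + 2)(y + 4) = 0 at y ∈ {-4, -2, 2, 4}.
The Hessian is diagonal: diag(J_xx, J_yy). Second derivatives: J_xx(-3)=288, J_xx(-1)=-192, J_xx(3)=576; J_yy(-4)=-4320, J_yy(-2)=2160, J_yy(2)=-2160, J_yy(4)=4320.
Local minima occur where both diagonal entries positive: (-3, -2), (-3, 4), (3, -2), (3, 4). Count: 4.

4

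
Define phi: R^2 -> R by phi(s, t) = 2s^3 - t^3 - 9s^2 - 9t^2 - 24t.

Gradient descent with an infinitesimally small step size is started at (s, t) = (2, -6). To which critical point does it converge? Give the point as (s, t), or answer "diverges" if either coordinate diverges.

(3, -4)

phi is separable, so gradient descent decouples: s follows -∂phi/∂s, t follows -∂phi/∂t.
∂phi/∂s = 6s(s - 3); at s=2 this is -12, so s increases.
∂phi/∂t = -3(t + 2)(t + 4); at t=-6 this is -24, so t increases.
s converges to its nearest critical value 3 (a local min of the s-part); t converges to -4. The iterate converges to (3, -4).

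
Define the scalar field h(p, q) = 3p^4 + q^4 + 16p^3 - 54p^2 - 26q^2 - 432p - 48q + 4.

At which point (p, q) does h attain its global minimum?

h(p,q) separates as A(p) + B(q) + 4, so its minimum is min A + min B + 4.
A'(p) = 12(p - 3)(p + 3)(p + 4) vanishes at p ∈ {-4, -3, 3}; B'(q) = 4(q - 4)(q + 1)(q + 3) vanishes at q ∈ {-3, -1, 4}.
Local minima of A (where A''>0): A(-4)=608, A(3)=-1107. Local minima of B: B(-3)=-9, B(4)=-352.
So the global minimum of h is A(3) + B(4) + 4 = -1107 − 352 + 4 = -1455, attained at (3, 4).

(3, 4)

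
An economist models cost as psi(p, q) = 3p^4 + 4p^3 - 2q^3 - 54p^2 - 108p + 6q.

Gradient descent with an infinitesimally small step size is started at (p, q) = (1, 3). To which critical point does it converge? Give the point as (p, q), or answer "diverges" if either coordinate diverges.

diverges

psi is separable, so gradient descent decouples: p follows -∂psi/∂p, q follows -∂psi/∂q.
∂psi/∂p = 12(p - 3)(p + 1)(p + 3); at p=1 this is -192, so p increases.
∂psi/∂q = -6(q - 1)(q + 1); at q=3 this is -48, so q increases.
The q-coordinate has no critical point in that direction and runs off to infinity.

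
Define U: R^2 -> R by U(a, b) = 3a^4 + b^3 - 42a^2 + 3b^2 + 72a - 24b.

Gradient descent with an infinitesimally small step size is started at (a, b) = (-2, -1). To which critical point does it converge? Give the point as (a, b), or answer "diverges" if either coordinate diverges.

U is separable, so gradient descent decouples: a follows -∂U/∂a, b follows -∂U/∂b.
∂U/∂a = 12(a - 2)(a - 1)(a + 3); at a=-2 this is 144, so a decreases.
∂U/∂b = 3(b - 2)(b + 4); at b=-1 this is -27, so b increases.
a converges to its nearest critical value -3 (a local min of the a-part); b converges to 2. The iterate converges to (-3, 2).

(-3, 2)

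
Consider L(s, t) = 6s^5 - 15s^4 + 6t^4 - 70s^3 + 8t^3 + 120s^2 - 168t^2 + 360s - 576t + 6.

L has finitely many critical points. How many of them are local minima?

L separates as a function of s plus a function of t, so ∇L=0 decouples.
∂L/∂s = 30(s - 3)(s - 2)(s + 1)(s + 2) = 0 at s ∈ {-2, -1, 2, 3}; ∂L/∂t = 24(t - 4)(t + 2)(t + 3) = 0 at t ∈ {-3, -2, 4}.
The Hessian is diagonal: diag(L_ss, L_tt). Second derivatives: L_ss(-2)=-600, L_ss(-1)=360, L_ss(2)=-360, L_ss(3)=600; L_tt(-3)=168, L_tt(-2)=-144, L_tt(4)=1008.
Local minima occur where both diagonal entries positive: (-1, -3), (-1, 4), (3, -3), (3, 4). Count: 4.

4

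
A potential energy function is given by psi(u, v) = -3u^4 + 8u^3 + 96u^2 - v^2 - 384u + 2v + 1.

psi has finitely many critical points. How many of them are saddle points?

1

psi separates as a function of u plus a function of v, so ∇psi=0 decouples.
∂psi/∂u = -12(u - 4)(u - 2)(u + 4) = 0 at u ∈ {-4, 2, 4}; ∂psi/∂v = -2(v - 1) = 0 at v ∈ {1}.
The Hessian is diagonal: diag(psi_uu, psi_vv). Second derivatives: psi_uu(-4)=-576, psi_uu(2)=144, psi_uu(4)=-192; psi_vv(1)=-2.
Saddle points occur where the two diagonal entries have opposite signs: (2, 1). Count: 1.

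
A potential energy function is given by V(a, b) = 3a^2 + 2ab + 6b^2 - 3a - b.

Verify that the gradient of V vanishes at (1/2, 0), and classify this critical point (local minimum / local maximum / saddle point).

local minimum

∇V = (6a + 2b - 3, 2a + 12b - 1); substituting (1/2, 0) gives ∇V = (0, 0), so (1/2, 0) is indeed a critical point.
The Hessian of V is constant: H = [[6, 2], [2, 12]].
det(H) = 6·12 − 2² = 68.
det(H) > 0 and tr(H) = 18 > 0, so H is positive definite and the point is a local minimum.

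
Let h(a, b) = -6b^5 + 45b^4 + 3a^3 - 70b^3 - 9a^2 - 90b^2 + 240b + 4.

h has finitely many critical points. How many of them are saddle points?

4

h separates as a function of a plus a function of b, so ∇h=0 decouples.
∂h/∂a = 9a(a - 2) = 0 at a ∈ {0, 2}; ∂h/∂b = -30(b - 4)(b - 2)(b - 1)(b + 1) = 0 at b ∈ {-1, 1, 2, 4}.
The Hessian is diagonal: diag(h_aa, h_bb). Second derivatives: h_aa(0)=-18, h_aa(2)=18; h_bb(-1)=900, h_bb(1)=-180, h_bb(2)=180, h_bb(4)=-900.
Saddle points occur where the two diagonal entries have opposite signs: (0, -1), (0, 2), (2, 1), (2, 4). Count: 4.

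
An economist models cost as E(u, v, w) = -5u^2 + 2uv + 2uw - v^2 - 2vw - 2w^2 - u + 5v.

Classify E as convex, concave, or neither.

E is quadratic, so its Hessian is the constant matrix H = [[-10, 2, 2], [2, -2, -2], [2, -2, -4]].
Leading principal minors: -10, 16, -32.
Signs alternate −, +, − ⇒ H ≺ 0 ⇒ concave.

concave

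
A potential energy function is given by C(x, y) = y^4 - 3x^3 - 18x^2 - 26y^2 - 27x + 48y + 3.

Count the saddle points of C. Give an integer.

3

C separates as a function of x plus a function of y, so ∇C=0 decouples.
∂C/∂x = -9(x + 1)(x + 3) = 0 at x ∈ {-3, -1}; ∂C/∂y = 4(y - 3)(y - 1)(y + 4) = 0 at y ∈ {-4, 1, 3}.
The Hessian is diagonal: diag(C_xx, C_yy). Second derivatives: C_xx(-3)=18, C_xx(-1)=-18; C_yy(-4)=140, C_yy(1)=-40, C_yy(3)=56.
Saddle points occur where the two diagonal entries have opposite signs: (-3, 1), (-1, -4), (-1, 3). Count: 3.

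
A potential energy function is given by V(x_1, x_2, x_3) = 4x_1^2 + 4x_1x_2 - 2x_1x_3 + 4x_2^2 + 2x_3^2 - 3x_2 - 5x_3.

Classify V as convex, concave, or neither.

V is quadratic, so its Hessian is the constant matrix H = [[8, 4, -2], [4, 8, 0], [-2, 0, 4]].
Leading principal minors: 8, 48, 160.
All positive ⇒ H ≻ 0 ⇒ convex.

convex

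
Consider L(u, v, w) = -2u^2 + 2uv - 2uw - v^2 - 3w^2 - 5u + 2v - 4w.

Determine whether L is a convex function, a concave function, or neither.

concave

L is quadratic, so its Hessian is the constant matrix H = [[-4, 2, -2], [2, -2, 0], [-2, 0, -6]].
Leading principal minors: -4, 4, -16.
Signs alternate −, +, − ⇒ H ≺ 0 ⇒ concave.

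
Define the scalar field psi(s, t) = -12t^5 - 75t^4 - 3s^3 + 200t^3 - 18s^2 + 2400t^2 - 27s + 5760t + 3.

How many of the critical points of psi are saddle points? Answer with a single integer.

4

psi separates as a function of s plus a function of t, so ∇psi=0 decouples.
∂psi/∂s = -9(s + 1)(s + 3) = 0 at s ∈ {-3, -1}; ∂psi/∂t = -60(t - 4)(t + 2)(t + 3)(t + 4) = 0 at t ∈ {-4, -3, -2, 4}.
The Hessian is diagonal: diag(psi_ss, psi_tt). Second derivatives: psi_ss(-3)=18, psi_ss(-1)=-18; psi_tt(-4)=960, psi_tt(-3)=-420, psi_tt(-2)=720, psi_tt(4)=-20160.
Saddle points occur where the two diagonal entries have opposite signs: (-3, -3), (-3, 4), (-1, -4), (-1, -2). Count: 4.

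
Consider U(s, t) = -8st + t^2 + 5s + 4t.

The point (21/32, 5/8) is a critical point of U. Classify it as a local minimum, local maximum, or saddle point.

The Hessian of U is constant: H = [[0, -8], [-8, 2]].
det(H) = 0·2 − (-8)² = -64.
Since det(H) < 0, H is indefinite and the critical point is a saddle point.

saddle point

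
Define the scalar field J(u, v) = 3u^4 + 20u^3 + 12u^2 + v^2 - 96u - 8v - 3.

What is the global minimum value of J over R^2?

J(u,v) separates as P(u) + Q(v) − 3, so its minimum is min P + min Q − 3.
P'(u) = 12(u - 1)(u + 2)(u + 4) vanishes at u ∈ {-4, -2, 1}; Q'(v) = 2v - 8 vanishes at v ∈ {4}.
Local minima of P (where P''>0): P(-4)=64, P(1)=-61. Local minima of Q: Q(4)=-16.
So the global minimum of J is P(1) + Q(4) − 3 = -61 − 16 − 3 = -80, attained at (1, 4).

-80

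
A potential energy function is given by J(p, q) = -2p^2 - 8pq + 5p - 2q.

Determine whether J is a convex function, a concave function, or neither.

neither

J is quadratic, so its Hessian is the constant matrix H = [[-4, -8], [-8, 0]].
det(H) = -64, tr(H) = -4.
det(H) < 0, so H is indefinite: neither convex nor concave.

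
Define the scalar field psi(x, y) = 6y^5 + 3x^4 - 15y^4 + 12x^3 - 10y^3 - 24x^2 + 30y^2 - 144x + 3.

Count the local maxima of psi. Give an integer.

2

psi separates as a function of x plus a function of y, so ∇psi=0 decouples.
∂psi/∂x = 12(x - 2)(x + 2)(x + 3) = 0 at x ∈ {-3, -2, 2}; ∂psi/∂y = 30y(y - 2)(y - 1)(y + 1) = 0 at y ∈ {-1, 0, 1, 2}.
The Hessian is diagonal: diag(psi_xx, psi_yy). Second derivatives: psi_xx(-3)=60, psi_xx(-2)=-48, psi_xx(2)=240; psi_yy(-1)=-180, psi_yy(0)=60, psi_yy(1)=-60, psi_yy(2)=180.
Local maxima occur where both diagonal entries negative: (-2, -1), (-2, 1). Count: 2.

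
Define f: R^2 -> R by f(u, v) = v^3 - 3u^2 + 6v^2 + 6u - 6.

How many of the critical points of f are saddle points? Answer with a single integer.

f separates as a function of u plus a function of v, so ∇f=0 decouples.
∂f/∂u = -6(u - 1) = 0 at u ∈ {1}; ∂f/∂v = 3v(v + 4) = 0 at v ∈ {-4, 0}.
The Hessian is diagonal: diag(f_uu, f_vv). Second derivatives: f_uu(1)=-6; f_vv(-4)=-12, f_vv(0)=12.
Saddle points occur where the two diagonal entries have opposite signs: (1, 0). Count: 1.

1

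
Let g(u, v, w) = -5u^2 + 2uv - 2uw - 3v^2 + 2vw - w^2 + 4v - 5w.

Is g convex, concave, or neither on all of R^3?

g is quadratic, so its Hessian is the constant matrix H = [[-10, 2, -2], [2, -6, 2], [-2, 2, -2]].
Leading principal minors: -10, 56, -64.
Signs alternate −, +, − ⇒ H ≺ 0 ⇒ concave.

concave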